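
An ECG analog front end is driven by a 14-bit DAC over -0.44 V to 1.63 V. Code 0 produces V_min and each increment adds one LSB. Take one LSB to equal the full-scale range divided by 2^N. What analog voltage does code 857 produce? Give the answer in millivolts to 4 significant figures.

Span: 1.63 V − (-0.44 V) = 2.07 V. LSB = 2.07 V / 2^14.
Output = V_min + (857/16384) × range = -0.44 + 0.0523071 × 2.07 V
      = -0.44 + 0.108276 = -0.331724 V.

-331.7 mV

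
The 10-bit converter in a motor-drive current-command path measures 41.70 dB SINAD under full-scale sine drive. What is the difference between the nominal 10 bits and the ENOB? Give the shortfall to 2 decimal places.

N_eff = (41.70 − 1.76)/6.02 = 6.6346 bits.
Shortfall = 10 − 6.6346 = 3.3654 bits.

3.37 bits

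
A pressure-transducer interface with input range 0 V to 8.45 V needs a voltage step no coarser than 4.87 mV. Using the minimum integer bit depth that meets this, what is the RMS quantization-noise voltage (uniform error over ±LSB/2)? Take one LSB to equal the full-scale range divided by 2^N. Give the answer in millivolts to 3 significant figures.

Full-scale range = 8.45 V.
Need 2^N ≥ 8.45 V / 4.87 mV = 1735 → N_min = 11.
LSB = 8.45 V / 2^11 = 4.1260 mV.
σ_q = LSB/√12 = 4.1260 mV/3.4641 = 1.19 mV.

1.19 mV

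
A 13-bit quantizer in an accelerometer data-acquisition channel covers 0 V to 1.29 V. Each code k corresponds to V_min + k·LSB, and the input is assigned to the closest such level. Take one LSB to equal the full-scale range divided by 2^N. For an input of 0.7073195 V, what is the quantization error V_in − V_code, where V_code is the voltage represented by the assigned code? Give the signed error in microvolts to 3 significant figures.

Range is 1.29 V. LSB = 1.29 V / 2^13 ≈ 157.5 µV.
(V_in − V_min)/LSB = (0.7073195 − (0)) × 8192/1.29 = 4491.7530 → nearest code k = 4492.
V_code = V_min + k × range/2^13 = 0 + 4492 × 1.29/8192 = 0.7073583984 V.
V_in − V_code = 0.7073195 − (0.7073583984) = −38.9 µV.

−38.9 µV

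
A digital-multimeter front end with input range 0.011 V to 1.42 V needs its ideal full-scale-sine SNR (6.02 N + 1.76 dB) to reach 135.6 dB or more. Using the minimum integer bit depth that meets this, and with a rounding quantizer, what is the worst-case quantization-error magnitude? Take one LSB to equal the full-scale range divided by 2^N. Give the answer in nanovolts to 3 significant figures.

84.0 nV

Range = 1.42 − (0.011) = 1.409 V.
N ≥ (135.6 − 1.76)/6.02 = 22.233 → N_min = 23.
Step size = 1.409/8388608 V = 167.97 nV.
Half an LSB is 84.0 nV.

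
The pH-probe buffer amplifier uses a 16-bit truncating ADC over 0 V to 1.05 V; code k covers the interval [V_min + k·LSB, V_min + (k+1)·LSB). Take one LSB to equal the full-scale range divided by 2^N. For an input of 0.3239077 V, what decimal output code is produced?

20216

Range is 1.05 V. LSB = 1.05 V / 2^16 ≈ 16.02 µV.
V_in − V_min = 0.3239077 − (0) = 0.3239077 V.
Divide by LSB: 0.3239077 × 65536/1.05 = 20216.7762.
Truncating gives code 20216.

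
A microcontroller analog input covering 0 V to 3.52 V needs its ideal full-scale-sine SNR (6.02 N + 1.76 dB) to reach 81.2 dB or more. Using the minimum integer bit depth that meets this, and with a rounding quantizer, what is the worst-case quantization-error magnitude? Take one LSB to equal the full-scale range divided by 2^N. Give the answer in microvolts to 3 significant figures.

107 µV

Span = 3.52 V.
Required N = ⌈(81.2 − 1.76)/6.02⌉ = ⌈13.196⌉ = 14.
LSB = 3.52 V / 2^14 = 214.84 µV.
Half an LSB is 107 µV.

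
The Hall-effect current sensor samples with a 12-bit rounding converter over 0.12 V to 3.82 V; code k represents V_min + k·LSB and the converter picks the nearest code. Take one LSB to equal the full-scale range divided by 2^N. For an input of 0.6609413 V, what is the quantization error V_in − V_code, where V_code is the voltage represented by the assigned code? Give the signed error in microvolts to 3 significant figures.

Span: 3.82 V − (0.12 V) = 3.7 V. LSB = 3.7 V / 2^12 ≈ 0.9033 mV.
(V_in − V_min)/LSB = (0.6609413 − (0.12)) × 4096/3.7 = 598.8366 → nearest code k = 599.
V_code = V_min + k × range/2^12 = 0.12 + 599 × 3.7/4096 = 0.6610888672 V.
V_in − V_code = 0.6609413 − (0.6610888672) = −148 µV.

−148 µV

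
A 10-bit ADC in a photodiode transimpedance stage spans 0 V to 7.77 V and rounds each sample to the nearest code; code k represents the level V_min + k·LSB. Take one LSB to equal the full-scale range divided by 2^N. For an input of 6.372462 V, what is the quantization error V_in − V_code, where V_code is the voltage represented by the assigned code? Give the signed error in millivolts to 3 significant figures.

−1.37 mV

Range is 7.77 V. LSB = 7.77 V / 2^10 ≈ 7.588 mV.
(6.372462 − (0)) / LSB = 6.372462 × 1024/7.77 = 839.8200. Nearest integer: k = 840.
Reconstructed level: 0 + 840 × 7.77/1024 V = 6.373828125 V.
Error = V_in − V_code = 6.372462 − (6.373828125) = −1.37 mV.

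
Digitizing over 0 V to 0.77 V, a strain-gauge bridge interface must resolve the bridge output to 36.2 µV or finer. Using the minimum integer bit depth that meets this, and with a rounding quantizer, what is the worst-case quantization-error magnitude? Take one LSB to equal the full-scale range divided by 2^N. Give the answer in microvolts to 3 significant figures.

Range is 0.77 V.
Need 2^N ≥ 0.77 V / 36.2 µV = 21270 → N_min = 15.
Step size = 0.77/32768 V = 23.499 µV.
|e|_max = LSB/2 = 11.7 µV.

11.7 µV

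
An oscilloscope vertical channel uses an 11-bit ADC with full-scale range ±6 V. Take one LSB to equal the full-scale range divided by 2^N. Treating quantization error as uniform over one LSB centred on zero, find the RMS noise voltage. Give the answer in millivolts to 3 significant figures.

The full-scale span is 6 − (-6) = 12 V.
One LSB is 12 V / 2048 = 5.8594 mV.
RMS of a uniform error over width LSB is LSB/√12 = 1.69 mV.

1.69 mV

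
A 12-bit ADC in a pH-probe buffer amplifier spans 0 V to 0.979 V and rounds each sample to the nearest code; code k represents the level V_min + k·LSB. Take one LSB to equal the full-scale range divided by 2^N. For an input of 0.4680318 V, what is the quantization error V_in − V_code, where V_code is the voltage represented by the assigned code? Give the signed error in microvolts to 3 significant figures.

V_FS = 0.979 V. LSB = 0.979 V / 2^12 ≈ 239.0 µV.
(0.4680318 − (0)) / LSB = 0.4680318 × 4096/0.979 = 1958.1800. Nearest integer: k = 1958.
Reconstructed level: 0 + 1958 × 0.979/4096 V = 0.4679887695 V.
Error = V_in − V_code = 0.4680318 − (0.4679887695) = +43.0 µV.

+43.0 µV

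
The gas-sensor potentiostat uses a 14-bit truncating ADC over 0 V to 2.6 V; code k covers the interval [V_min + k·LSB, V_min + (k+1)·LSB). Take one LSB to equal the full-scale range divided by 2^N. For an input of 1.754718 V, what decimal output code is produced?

Range is 2.6 V. LSB = 2.6 V / 2^14 ≈ 158.7 µV.
V_in − V_min = 1.754718 − (0) = 1.754718 V.
Divide by LSB: 1.754718 × 16384/2.6 = 11057.4230.
Truncating gives code 11057.

11057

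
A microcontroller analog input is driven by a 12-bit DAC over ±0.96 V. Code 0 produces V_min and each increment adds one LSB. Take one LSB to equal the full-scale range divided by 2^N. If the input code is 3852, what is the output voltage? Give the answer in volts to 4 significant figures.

0.8456 V

Span: 0.96 V − (-0.96 V) = 1.92 V. LSB = 1.92 V / 2^12.
V_out = V_min + code × LSB = -0.96 V + 3852 × 1.92 V / 4096
      = -0.96 V + 1.80563 V = 0.845625 V.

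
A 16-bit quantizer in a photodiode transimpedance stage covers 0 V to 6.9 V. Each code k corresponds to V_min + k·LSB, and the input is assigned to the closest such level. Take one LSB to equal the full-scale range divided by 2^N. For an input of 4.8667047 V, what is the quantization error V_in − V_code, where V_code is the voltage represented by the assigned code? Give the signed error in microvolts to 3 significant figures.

−18.9 µV

Range is 6.9 V. LSB = 6.9 V / 2^16 ≈ 105.3 µV.
Position in LSBs: (4.8667047 − (0)) × 65536/6.9 = 46223.8202; rounding gives k = 46224.
V_code = 0 + (46224/65536) × 6.9 = 4.8667236328 V.
e = 4.8667047 − (4.8667236328) = −18.9 µV.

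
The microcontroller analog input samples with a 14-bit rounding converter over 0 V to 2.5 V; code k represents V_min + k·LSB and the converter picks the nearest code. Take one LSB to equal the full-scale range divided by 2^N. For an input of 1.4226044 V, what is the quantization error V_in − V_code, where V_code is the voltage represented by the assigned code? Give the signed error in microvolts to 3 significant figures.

+27.5 µV

Span = 2.5 V. LSB = 2.5 V / 2^14 ≈ 152.6 µV.
Position in LSBs: (1.4226044 − (0)) × 16384/2.5 = 9323.1802; rounding gives k = 9323.
V_code = V_min + k × range/2^14 = 0 + 9323 × 2.5/16384 = 1.4225769043 V.
V_in − V_code = 1.4226044 − (1.4225769043) = +27.5 µV.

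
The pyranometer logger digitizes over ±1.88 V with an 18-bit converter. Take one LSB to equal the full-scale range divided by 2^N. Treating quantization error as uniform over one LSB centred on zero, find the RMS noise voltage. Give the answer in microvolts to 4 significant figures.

Full-scale range = 1.88 V − (-1.88 V) = 3.76 V.
One LSB is 3.76 V / 262144 = 14.3433 µV.
For a uniform distribution on [−LSB/2, +LSB/2], V_rms = LSB/√12 = 14.3433 µV/3.4641 = 4.141 µV.

4.141 µV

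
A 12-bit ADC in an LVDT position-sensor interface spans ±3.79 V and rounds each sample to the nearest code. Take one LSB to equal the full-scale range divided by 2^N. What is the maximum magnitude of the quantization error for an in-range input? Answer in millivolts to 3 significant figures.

0.925 mV

The full-scale span is 3.79 − (-3.79) = 7.58 V.
One LSB is 7.58 V / 4096 = 1.8506 mV.
|e|_max = LSB/2 = 0.925 mV.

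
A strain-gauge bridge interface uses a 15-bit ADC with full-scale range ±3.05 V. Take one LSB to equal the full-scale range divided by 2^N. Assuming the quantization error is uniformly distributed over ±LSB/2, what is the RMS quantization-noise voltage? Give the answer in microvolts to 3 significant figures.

53.7 µV

Span: 3.05 V − (-3.05 V) = 6.1 V.
One LSB is 6.1 V / 32768 = 186.16 µV.
V_rms = LSB/√12 = 186.16 µV / √12 = 53.7 µV.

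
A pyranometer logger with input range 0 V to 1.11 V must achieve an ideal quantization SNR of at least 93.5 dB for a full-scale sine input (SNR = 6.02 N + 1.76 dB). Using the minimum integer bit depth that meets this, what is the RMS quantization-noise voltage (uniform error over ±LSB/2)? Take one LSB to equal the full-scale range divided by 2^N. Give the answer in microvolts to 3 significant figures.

4.89 µV

Span = 1.11 V.
6.02 N + 1.76 ≥ 93.5 gives N ≥ 15.239, so the minimum integer is 16.
One LSB is 1.11 V / 65536 = 16.937 µV.
V_rms = LSB/√12 = 4.89 µV.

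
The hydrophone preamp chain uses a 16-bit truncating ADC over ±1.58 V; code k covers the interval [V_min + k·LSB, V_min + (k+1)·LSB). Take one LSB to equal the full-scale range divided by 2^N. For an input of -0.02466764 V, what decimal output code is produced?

32256

Span: 1.58 V − (-1.58 V) = 3.16 V. LSB = 3.16 V / 2^16 ≈ 48.22 µV.
(V_in − V_min) × 2^16/range = (-0.02466764 − (-1.58)) × 65536/3.16 = 32256.412.
Floor → code = 32256.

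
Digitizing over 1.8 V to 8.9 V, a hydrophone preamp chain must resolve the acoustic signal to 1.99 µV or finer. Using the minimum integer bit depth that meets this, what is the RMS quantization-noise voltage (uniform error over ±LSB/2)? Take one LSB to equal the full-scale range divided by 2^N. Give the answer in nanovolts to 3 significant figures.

489 nV

Range = 8.9 − (1.8) = 7.1 V.
Required number of levels: 7.1/1.99 µV = 3.5678e6; smallest N with 2^N ≥ that is 22.
Step size = 7.1/4194304 V = 1.6928 µV.
σ_q = LSB/√12 = 1.6928 µV/3.4641 = 489 nV.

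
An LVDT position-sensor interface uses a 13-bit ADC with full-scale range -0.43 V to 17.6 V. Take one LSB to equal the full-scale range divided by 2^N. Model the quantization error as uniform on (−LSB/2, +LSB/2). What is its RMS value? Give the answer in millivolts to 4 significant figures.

0.6354 mV

Range = 17.6 − (-0.43) = 18.03 V.
LSB = 18.03 V / 2^13 = 2.20093 mV.
V_rms = LSB/√12 = 2.20093 mV / √12 = 0.6354 mV.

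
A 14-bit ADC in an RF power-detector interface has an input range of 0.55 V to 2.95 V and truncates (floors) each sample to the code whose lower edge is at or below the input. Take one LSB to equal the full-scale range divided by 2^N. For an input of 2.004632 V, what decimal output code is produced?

9930

Span: 2.95 V − (0.55 V) = 2.4 V. LSB = 2.4 V / 2^14 ≈ 146.5 µV.
V_in − V_min = 2.004632 − (0.55) = 1.454632 V.
Divide by LSB: 1.454632 × 16384/2.4 = 9930.2878.
Truncating gives code 9930.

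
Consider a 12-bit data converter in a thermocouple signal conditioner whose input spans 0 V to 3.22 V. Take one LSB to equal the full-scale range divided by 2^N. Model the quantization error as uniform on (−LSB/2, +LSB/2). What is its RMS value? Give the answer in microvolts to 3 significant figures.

227 µV

Range is 3.22 V.
Step size = 3.22/4096 V = 0.78613 mV.
σ_q = LSB/√12 = 0.78613 mV/3.4641 = 227 µV.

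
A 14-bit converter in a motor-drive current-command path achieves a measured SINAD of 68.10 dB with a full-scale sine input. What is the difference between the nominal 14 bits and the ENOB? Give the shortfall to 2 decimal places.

N_eff = (68.10 − 1.76)/6.02 = 11.0199 bits.
14 − 11.0199 = 2.98 bits below nominal.

2.98 bits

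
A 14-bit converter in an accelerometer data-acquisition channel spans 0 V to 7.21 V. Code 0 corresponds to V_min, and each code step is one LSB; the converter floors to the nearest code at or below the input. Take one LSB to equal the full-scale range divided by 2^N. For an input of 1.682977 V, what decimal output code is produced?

3824

Span = 7.21 V. LSB = 7.21 V / 2^14 ≈ 440.1 µV.
(V_in − V_min) × 2^14/range = (1.682977 − (0)) × 16384/7.21 = 3824.396.
Floor → code = 3824.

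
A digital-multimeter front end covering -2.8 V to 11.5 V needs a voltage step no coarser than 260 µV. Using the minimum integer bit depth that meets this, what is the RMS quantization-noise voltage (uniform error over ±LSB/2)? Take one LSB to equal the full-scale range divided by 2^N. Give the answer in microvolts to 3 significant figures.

63.0 µV

Full-scale range = 11.5 V − (-2.8 V) = 14.3 V.
Levels needed ≥ 14.3/260 µV = 55000. 2^16 = 65536 suffices, so N_min = 16.
LSB = 14.3 V ÷ 2^16 = 14.3/65536 V = 218.20 µV.
V_rms = LSB/√12 = 63.0 µV.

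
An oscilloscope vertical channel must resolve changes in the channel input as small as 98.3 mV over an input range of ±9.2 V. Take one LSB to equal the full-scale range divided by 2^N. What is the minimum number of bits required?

The full-scale span is 9.2 − (-9.2) = 18.4 V.
Need 2^N ≥ 18.4 V / 98.3 mV = 187.2 → N_min = 8.

8 bits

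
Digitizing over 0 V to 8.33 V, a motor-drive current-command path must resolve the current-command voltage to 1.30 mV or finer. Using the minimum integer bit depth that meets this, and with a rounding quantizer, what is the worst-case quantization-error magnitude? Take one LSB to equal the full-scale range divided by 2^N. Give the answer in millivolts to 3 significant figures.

0.508 mV

Range is 8.33 V.
8.33 V / 1.30 mV = 6408. Since 2^12 = 4096 and 2^13 = 8192, N = 13.
One LSB is 8.33 V / 8192 = 1.0168 mV.
|e|_max = LSB/2 = 0.508 mV.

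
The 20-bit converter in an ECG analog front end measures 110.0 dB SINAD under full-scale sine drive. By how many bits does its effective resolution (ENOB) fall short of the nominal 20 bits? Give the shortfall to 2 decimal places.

2.02 bits

ENOB = (SINAD − 1.76)/6.02 = (110.0 − 1.76)/6.02 = 17.9801 bits.
Lost resolution: 20 − 17.9801 = 2.0199 bits.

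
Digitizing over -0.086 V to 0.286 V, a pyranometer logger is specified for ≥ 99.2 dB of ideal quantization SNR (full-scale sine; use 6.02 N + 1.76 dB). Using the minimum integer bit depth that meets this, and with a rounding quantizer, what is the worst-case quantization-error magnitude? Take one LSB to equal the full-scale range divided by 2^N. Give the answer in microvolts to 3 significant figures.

1.42 µV

Range = 0.286 − (-0.086) = 0.372 V.
Solving 6.02 N ≥ 99.2 − 1.76: N ≥ 16.186. Round up → N = 17.
LSB = 0.372 V ÷ 2^17 = 0.372/131072 V = 2.8381 µV.
Half an LSB is 1.42 µV.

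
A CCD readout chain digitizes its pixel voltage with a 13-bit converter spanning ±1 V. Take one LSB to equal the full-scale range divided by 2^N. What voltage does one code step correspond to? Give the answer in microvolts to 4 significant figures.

The full-scale span is 1 − (-1) = 2 V.
Number of codes = 2^13 = 8192.
LSB = 2 V / 2^13 = 244.1 µV.

244.1 µV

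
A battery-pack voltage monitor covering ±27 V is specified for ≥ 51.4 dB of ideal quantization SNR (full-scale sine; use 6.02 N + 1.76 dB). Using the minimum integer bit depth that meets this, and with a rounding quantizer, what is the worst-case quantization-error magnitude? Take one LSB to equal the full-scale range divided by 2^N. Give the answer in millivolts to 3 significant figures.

The full-scale span is 27 − (-27) = 54 V.
Solving 6.02 N ≥ 51.4 − 1.76: N ≥ 8.246. Round up → N = 9.
One LSB is 54 V / 512 = 105.47 mV.
Half an LSB is 52.7 mV.

52.7 mV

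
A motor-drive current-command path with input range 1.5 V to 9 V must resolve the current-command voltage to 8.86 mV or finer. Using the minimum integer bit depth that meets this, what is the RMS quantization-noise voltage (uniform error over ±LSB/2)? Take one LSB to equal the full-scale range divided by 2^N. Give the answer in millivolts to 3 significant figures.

Full-scale range = 9 V − (1.5 V) = 7.5 V.
Levels needed ≥ 7.5/8.86 mV = 846.5. 2^10 = 1024 suffices, so N_min = 10.
Step size = 7.5/1024 V = 7.3242 mV.
RMS noise = LSB/√12 = 2.11 mV.

2.11 mV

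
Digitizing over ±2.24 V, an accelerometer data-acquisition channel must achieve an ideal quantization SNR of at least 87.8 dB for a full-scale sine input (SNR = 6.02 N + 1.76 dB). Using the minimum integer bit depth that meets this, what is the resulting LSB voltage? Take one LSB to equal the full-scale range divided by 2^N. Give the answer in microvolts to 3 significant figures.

Full-scale range = 2.24 V − (-2.24 V) = 4.48 V.
6.02 N + 1.76 ≥ 87.8 gives N ≥ 14.292, so the minimum integer is 15.
One LSB is 4.48 V / 32768 = 137 µV.

137 µV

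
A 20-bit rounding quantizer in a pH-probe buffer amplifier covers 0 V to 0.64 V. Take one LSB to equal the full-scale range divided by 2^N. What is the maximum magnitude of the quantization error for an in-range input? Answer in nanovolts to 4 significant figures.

V_FS = 0.64 V.
LSB = 0.64 V / 2^20 = 0.610352 µV.
Worst-case error for round-to-nearest is half an LSB: 305.2 nV.

305.2 nV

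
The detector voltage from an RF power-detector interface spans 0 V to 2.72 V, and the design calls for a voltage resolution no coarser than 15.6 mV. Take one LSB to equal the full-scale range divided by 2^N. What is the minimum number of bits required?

8 bits

Range is 2.72 V.
Levels needed ≥ 2.72/15.6 mV = 174.4. 2^8 = 256 suffices, so N_min = 8.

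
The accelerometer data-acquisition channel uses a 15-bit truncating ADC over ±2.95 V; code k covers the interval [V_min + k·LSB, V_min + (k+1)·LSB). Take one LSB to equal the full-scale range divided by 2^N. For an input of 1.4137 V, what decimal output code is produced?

24235

Range = 2.95 − (-2.95) = 5.9 V. LSB = 5.9 V / 2^15 ≈ 180.1 µV.
(V_in − V_min) × 2^15/range = (1.4137 − (-2.95)) × 32768/5.9 = 24235.546.
Floor → code = 24235.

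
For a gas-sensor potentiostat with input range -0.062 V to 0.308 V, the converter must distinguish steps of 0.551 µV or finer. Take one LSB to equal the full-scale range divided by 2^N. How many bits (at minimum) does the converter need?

20 bits

The full-scale span is 0.308 − (-0.062) = 0.37 V.
Need 2^N ≥ 0.37 V / 0.551 µV = 671500 → N_min = 20.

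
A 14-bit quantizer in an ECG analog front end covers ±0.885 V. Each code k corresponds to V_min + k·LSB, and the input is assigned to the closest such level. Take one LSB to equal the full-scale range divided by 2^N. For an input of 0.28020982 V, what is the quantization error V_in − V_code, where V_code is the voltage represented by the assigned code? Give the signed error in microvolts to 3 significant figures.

−25.8 µV

Range = 0.885 − (-0.885) = 1.77 V. LSB = 1.77 V / 2^14 ≈ 108.0 µV.
(V_in − V_min)/LSB = (0.28020982 − (-0.885)) × 16384/1.77 = 10785.7614 → nearest code k = 10786.
Reconstructed level: -0.885 + 10786 × 1.77/16384 V = 0.28023559570 V.
Error = V_in − V_code = 0.28020982 − (0.28023559570) = −25.8 µV.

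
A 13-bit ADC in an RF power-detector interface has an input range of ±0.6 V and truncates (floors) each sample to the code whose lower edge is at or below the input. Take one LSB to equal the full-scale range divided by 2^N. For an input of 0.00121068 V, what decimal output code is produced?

4104

Span: 0.6 V − (-0.6 V) = 1.2 V. LSB = 1.2 V / 2^13 ≈ 146.5 µV.
code = ⌊(V_in − V_min)/LSB⌋ = ⌊(V_in − V_min) × 2^13 / range⌋
     = ⌊(0.00121068 − (-0.6)) × 8192 / 1.2⌋ = ⌊0.60121068 × 8192/1.2⌋
     = ⌊4104.265⌋ = 4104.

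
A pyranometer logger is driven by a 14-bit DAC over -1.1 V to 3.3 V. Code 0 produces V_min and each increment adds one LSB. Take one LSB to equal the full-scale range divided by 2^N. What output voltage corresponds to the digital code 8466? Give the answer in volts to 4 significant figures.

1.174 V

Span: 3.3 V − (-1.1 V) = 4.4 V. LSB = 4.4 V / 2^14.
V_out = V_min + code × LSB = -1.1 V + 8466 × 4.4 V / 16384
      = -1.1 V + 2.27358 V = 1.17358 V.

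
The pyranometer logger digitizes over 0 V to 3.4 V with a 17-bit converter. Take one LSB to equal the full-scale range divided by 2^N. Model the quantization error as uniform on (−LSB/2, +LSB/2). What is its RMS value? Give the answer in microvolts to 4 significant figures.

7.488 µV

Full-scale range = 3.4 V.
Step size = 3.4/131072 V = 25.9399 µV.
σ_q = LSB/√12 = 25.9399 µV/3.4641 = 7.488 µV.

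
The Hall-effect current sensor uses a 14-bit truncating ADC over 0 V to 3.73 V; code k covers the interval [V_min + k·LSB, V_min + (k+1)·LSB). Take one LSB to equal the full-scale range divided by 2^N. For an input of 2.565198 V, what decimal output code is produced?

Span = 3.73 V. LSB = 3.73 V / 2^14 ≈ 227.7 µV.
V_in − V_min = 2.565198 − (0) = 2.565198 V.
Divide by LSB: 2.565198 × 16384/3.73 = 11267.6150.
Truncating gives code 11267.

11267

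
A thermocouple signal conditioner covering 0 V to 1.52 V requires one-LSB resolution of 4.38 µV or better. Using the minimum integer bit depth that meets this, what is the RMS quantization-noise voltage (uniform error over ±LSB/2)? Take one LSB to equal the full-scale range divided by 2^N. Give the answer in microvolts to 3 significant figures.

Range is 1.52 V.
1.52 V / 4.38 µV = 347000. Since 2^18 = 262144 and 2^19 = 524288, N = 19.
LSB = 1.52 V / 2^19 = 2.8992 µV.
V_rms = LSB/√12 = 0.837 µV.

0.837 µV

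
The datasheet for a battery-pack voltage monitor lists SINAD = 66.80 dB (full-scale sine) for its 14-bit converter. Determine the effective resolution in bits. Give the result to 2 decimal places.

10.80 bits

Inverting SNR = 6.02 N + 1.76: N_eff = (66.80 − 1.76)/6.02 = 10.8040.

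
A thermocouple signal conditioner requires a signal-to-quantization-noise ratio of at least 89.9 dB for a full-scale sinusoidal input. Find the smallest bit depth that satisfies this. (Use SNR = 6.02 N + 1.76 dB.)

Solving 6.02 N ≥ 89.9 − 1.76: N ≥ 14.641. Round up → N = 15.

15 bits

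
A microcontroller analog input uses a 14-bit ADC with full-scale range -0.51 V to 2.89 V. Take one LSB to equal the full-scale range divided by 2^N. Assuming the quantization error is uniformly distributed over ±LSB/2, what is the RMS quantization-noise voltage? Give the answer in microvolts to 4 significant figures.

Range = 2.89 − (-0.51) = 3.4 V.
LSB = 3.4 V / 2^14 = 207.520 µV.
σ_q = LSB/√12 = 207.520 µV/3.4641 = 59.91 µV.

59.91 µV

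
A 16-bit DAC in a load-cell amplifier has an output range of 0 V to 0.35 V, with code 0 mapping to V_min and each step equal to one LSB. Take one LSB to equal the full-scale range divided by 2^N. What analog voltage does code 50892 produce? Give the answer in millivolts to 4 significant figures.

271.8 mV

Full-scale range = 0.35 V. LSB = 0.35 V / 2^16.
Output = V_min + (50892/65536) × range = 0 + 0.776550 × 0.35 V
      = 0 V + 0.271793 V = 0.271793 V.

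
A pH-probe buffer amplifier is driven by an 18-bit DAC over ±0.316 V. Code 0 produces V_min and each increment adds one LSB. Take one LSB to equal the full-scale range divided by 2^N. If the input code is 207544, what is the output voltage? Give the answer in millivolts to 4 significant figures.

184.4 mV

Full-scale range = 0.316 V − (-0.316 V) = 0.632 V. LSB = 0.632 V / 2^18.
V_out = -0.316 + 207544 × (0.632/262144) V
      = -0.316 V + 0.500365 V = 0.184365 V.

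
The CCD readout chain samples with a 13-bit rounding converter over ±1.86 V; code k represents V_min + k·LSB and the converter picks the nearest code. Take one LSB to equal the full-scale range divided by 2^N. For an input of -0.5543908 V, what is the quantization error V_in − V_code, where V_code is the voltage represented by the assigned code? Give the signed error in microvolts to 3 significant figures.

+67.2 µV

Range = 1.86 − (-1.86) = 3.72 V. LSB = 3.72 V / 2^13 ≈ 454.1 µV.
(-0.5543908 − (-1.86)) / LSB = 1.3056092 × 8192/3.72 = 2875.1480. Nearest integer: k = 2875.
V_code = -1.86 + (2875/8192) × 3.72 = -0.5544580078 V.
e = -0.5543908 − (-0.5544580078) = +67.2 µV.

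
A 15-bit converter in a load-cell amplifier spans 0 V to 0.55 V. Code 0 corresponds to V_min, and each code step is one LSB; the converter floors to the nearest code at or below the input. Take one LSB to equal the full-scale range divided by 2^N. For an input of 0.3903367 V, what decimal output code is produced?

V_FS = 0.55 V. LSB = 0.55 V / 2^15 ≈ 16.78 µV.
V_in − V_min = 0.3903367 − (0) = 0.3903367 V.
Divide by LSB: 0.3903367 × 32768/0.55 = 23255.5509.
Truncating gives code 23255.

23255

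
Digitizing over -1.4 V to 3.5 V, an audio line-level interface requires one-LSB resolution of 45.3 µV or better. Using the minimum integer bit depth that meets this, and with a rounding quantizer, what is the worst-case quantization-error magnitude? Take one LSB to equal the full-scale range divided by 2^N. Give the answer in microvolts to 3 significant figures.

The full-scale span is 3.5 − (-1.4) = 4.9 V.
Levels needed ≥ 4.9/45.3 µV = 108200. 2^17 = 131072 suffices, so N_min = 17.
LSB = 4.9 V / 2^17 = 37.384 µV.
|e|_max = LSB/2 = 18.7 µV.

18.7 µV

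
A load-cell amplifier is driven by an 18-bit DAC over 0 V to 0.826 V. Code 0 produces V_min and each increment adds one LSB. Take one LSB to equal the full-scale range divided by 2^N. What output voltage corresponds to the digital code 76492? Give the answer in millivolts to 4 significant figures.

Range is 0.826 V. LSB = 0.826 V / 2^18.
Output = V_min + (76492/262144) × range = 0 + 0.291794 × 0.826 V
      = 0 + 0.241022 = 0.241022 V.

241.0 mV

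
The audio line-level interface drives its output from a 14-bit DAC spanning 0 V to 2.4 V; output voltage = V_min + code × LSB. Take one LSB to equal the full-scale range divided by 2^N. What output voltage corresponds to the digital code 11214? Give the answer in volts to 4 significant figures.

V_FS = 2.4 V. LSB = 2.4 V / 2^14.
Output = V_min + (11214/16384) × range = 0 + 0.684448 × 2.4 V
      = 0 V + 1.64268 V = 1.64268 V.

1.643 V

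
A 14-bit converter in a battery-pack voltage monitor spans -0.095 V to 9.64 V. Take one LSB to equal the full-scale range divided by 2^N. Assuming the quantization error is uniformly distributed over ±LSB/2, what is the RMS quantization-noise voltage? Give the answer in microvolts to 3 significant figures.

172 µV

Range = 9.64 − (-0.095) = 9.735 V.
Step size = 9.735/16384 V = 0.59418 mV.
For a uniform distribution on [−LSB/2, +LSB/2], V_rms = LSB/√12 = 0.59418 mV/3.4641 = 172 µV.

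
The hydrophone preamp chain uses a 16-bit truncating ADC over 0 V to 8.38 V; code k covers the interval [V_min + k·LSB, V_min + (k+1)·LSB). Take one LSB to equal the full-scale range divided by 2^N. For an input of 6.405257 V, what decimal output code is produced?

Span = 8.38 V. LSB = 8.38 V / 2^16 ≈ 127.9 µV.
V_in − V_min = 6.405257 − (0) = 6.405257 V.
Divide by LSB: 6.405257 × 65536/8.38 = 50092.4729.
Truncating gives code 50092.

50092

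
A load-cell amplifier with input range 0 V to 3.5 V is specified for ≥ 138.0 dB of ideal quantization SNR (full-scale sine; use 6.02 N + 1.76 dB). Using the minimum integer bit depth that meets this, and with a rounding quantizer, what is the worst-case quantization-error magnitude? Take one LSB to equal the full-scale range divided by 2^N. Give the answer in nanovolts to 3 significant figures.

Span = 3.5 V.
6.02 N + 1.76 ≥ 138.0 gives N ≥ 22.631, so the minimum integer is 23.
One LSB is 3.5 V / 8388608 = 417.23 nV.
Max error for round-to-nearest is LSB/2 = 209 nV.

209 nV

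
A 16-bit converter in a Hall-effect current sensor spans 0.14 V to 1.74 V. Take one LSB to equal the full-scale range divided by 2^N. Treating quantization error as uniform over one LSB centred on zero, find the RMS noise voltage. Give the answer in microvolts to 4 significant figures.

Full-scale range = 1.74 V − (0.14 V) = 1.6 V.
One LSB is 1.6 V / 65536 = 24.4141 µV.
RMS of a uniform error over width LSB is LSB/√12 = 7.048 µV.

7.048 µV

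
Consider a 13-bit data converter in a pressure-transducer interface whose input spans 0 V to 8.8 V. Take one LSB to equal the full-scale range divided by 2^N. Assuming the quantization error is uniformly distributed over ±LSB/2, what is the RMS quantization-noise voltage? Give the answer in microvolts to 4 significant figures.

Full-scale range = 8.8 V.
One LSB is 8.8 V / 8192 = 1.07422 mV.
V_rms = LSB/√12 = 1.07422 mV / √12 = 310.1 µV.

310.1 µV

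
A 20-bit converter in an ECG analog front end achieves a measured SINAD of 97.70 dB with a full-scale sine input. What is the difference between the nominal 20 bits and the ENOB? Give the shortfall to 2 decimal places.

Effective bits = (97.70 − 1.76)/6.02 = 15.9369.
20 − 15.9369 = 4.06 bits below nominal.

4.06 bits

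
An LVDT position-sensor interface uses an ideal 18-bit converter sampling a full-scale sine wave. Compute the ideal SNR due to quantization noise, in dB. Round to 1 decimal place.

110.1 dB

Ideal quantization SNR: 6.02 × 18 + 1.76 dB = 110.1 dB.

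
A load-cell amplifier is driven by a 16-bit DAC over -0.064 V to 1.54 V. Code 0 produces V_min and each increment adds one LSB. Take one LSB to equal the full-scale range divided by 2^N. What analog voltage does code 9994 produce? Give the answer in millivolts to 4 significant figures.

Span: 1.54 V − (-0.064 V) = 1.604 V. LSB = 1.604 V / 2^16.
V_out = -0.064 + 9994 × (1.604/65536) V
      = -0.064 V + 0.244604 V = 0.180604 V.

180.6 mV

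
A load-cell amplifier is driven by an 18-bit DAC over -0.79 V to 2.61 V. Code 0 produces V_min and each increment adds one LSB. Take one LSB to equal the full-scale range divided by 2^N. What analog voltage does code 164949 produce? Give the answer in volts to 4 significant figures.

Span: 2.61 V − (-0.79 V) = 3.4 V. LSB = 3.4 V / 2^18.
V_out = -0.79 + 164949 × (3.4/262144) V
      = -0.79 V + 2.13938 V = 1.34938 V.

1.349 V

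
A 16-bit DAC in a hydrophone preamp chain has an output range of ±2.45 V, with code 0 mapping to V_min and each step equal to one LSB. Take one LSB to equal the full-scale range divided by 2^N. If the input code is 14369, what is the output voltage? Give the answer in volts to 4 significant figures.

Span: 2.45 V − (-2.45 V) = 4.9 V. LSB = 4.9 V / 2^16.
V_out = V_min + code × LSB = -2.45 V + 14369 × 4.9 V / 65536
      = -2.45 + 1.07434 = -1.37566 V.

-1.376 V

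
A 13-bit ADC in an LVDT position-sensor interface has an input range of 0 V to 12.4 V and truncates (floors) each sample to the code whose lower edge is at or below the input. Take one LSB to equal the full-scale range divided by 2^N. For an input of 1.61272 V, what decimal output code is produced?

1065

V_FS = 12.4 V. LSB = 12.4 V / 2^13 ≈ 1.514 mV.
V_in − V_min = 1.61272 − (0) = 1.61272 V.
Divide by LSB: 1.61272 × 8192/12.4 = 1065.4357.
Truncating gives code 1065.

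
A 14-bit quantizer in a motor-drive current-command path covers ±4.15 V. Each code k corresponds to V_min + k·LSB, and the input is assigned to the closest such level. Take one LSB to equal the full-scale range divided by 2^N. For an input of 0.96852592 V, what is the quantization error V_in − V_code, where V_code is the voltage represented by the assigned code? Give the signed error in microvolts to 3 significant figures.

−77.6 µV

Range = 4.15 − (-4.15) = 8.3 V. LSB = 8.3 V / 2^14 ≈ 0.5066 mV.
(V_in − V_min)/LSB = (0.96852592 − (-4.15)) × 16384/8.3 = 10103.8468 → nearest code k = 10104.
V_code = V_min + k × range/2^14 = -4.15 + 10104 × 8.3/16384 = 0.96860351563 V.
V_in − V_code = 0.96852592 − (0.96860351563) = −77.6 µV.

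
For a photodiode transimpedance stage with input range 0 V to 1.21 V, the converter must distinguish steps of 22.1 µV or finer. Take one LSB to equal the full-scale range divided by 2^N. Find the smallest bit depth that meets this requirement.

Span = 1.21 V.
Required number of levels: 1.21/22.1 µV = 54751; smallest N with 2^N ≥ that is 16.

16 bits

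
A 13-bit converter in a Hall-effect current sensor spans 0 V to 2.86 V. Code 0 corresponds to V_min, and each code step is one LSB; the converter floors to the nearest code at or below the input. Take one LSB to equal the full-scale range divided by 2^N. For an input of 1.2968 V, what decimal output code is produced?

3714

V_FS = 2.86 V. LSB = 2.86 V / 2^13 ≈ 349.1 µV.
code = ⌊(V_in − V_min)/LSB⌋ = ⌊(V_in − V_min) × 2^13 / range⌋
     = ⌊(1.2968 − (0)) × 8192 / 2.86⌋ = ⌊1.2968 × 8192/2.86⌋
     = ⌊3714.470⌋ = 3714.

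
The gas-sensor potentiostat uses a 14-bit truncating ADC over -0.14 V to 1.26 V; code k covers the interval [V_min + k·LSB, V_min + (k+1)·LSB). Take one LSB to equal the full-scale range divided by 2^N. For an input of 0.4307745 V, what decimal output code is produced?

6679

Range = 1.26 − (-0.14) = 1.4 V. LSB = 1.4 V / 2^14 ≈ 85.45 µV.
V_in − V_min = 0.4307745 − (-0.14) = 0.5707745 V.
Divide by LSB: 0.5707745 × 16384/1.4 = 6679.6924.
Truncating gives code 6679.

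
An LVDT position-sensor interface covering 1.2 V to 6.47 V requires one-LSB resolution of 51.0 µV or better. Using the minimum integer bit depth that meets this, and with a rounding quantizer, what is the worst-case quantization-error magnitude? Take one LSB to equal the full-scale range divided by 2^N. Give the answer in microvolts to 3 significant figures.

The full-scale span is 6.47 − (1.2) = 5.27 V.
5.27 V / 51.0 µV = 103300. Since 2^16 = 65536 and 2^17 = 131072, N = 17.
One LSB is 5.27 V / 131072 = 40.207 µV.
|e|_max = LSB/2 = 20.1 µV.

20.1 µV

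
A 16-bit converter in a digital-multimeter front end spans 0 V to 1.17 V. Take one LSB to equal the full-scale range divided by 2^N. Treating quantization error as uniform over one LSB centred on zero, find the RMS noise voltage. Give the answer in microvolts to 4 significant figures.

Range is 1.17 V.
LSB = 1.17 V ÷ 2^16 = 1.17/65536 V = 17.8528 µV.
RMS of a uniform error over width LSB is LSB/√12 = 5.154 µV.

5.154 µV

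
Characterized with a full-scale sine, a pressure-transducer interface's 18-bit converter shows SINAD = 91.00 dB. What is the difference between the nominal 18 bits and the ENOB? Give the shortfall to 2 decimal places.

3.18 bits

ENOB = (SINAD − 1.76)/6.02 = (91.00 − 1.76)/6.02 = 14.8239 bits.
18 − 14.8239 = 3.18 bits below nominal.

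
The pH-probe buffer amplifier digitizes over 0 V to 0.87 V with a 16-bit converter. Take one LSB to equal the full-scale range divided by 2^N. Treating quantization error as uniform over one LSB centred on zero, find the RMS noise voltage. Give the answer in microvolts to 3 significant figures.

3.83 µV

V_FS = 0.87 V.
One LSB is 0.87 V / 65536 = 13.275 µV.
For a uniform distribution on [−LSB/2, +LSB/2], V_rms = LSB/√12 = 13.275 µV/3.4641 = 3.83 µV.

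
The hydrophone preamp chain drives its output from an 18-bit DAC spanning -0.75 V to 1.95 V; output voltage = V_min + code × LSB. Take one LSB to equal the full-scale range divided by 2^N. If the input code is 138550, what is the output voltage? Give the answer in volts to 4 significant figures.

0.6770 V

The full-scale span is 1.95 − (-0.75) = 2.7 V. LSB = 2.7 V / 2^18.
V_out = -0.75 + 138550 × (2.7/262144) V
      = -0.75 V + 1.42702 V = 0.677021 V.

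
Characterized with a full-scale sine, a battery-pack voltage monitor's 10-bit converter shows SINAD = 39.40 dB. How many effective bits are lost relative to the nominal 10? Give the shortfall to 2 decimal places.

Effective bits = (39.40 − 1.76)/6.02 = 6.2525.
Shortfall = 10 − 6.2525 = 3.7475 bits.

3.75 bits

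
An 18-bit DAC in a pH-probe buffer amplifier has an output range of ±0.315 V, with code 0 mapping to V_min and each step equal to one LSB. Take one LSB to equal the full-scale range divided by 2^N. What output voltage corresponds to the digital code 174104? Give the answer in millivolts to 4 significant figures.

103.4 mV

Span: 0.315 V − (-0.315 V) = 0.63 V. LSB = 0.63 V / 2^18.
Output = V_min + (174104/262144) × range = -0.315 + 0.664154 × 0.63 V
      = -0.315 + 0.418417 = 0.103417 V.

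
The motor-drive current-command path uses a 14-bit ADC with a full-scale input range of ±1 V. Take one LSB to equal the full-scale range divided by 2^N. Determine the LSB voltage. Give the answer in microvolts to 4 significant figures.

122.1 µV

Range = 1 − (-1) = 2 V.
2^14 = 16384 levels.
One LSB is 2 V / 16384 = 122.1 µV.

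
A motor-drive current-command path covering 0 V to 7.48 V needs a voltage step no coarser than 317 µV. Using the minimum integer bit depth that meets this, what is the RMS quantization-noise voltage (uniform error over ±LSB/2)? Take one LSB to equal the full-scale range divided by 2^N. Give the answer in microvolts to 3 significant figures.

65.9 µV

Span = 7.48 V.
7.48 V / 317 µV = 23600. Since 2^14 = 16384 and 2^15 = 32768, N = 15.
LSB = 7.48 V ÷ 2^15 = 7.48/32768 V = 228.27 µV.
V_rms = LSB/√12 = 65.9 µV.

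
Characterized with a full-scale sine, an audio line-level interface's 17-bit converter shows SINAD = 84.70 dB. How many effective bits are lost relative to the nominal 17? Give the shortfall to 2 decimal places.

Effective bits = (84.70 − 1.76)/6.02 = 13.7774.
17 − 13.7774 = 3.22 bits below nominal.

3.22 bits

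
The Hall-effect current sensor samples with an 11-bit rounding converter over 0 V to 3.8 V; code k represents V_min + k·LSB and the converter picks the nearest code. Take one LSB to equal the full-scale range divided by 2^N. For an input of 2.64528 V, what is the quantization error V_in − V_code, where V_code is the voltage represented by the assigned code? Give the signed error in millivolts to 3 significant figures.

−0.618 mV

Span = 3.8 V. LSB = 3.8 V / 2^11 ≈ 1.855 mV.
(V_in − V_min)/LSB = (2.64528 − (0)) × 2048/3.8 = 1425.6667 → nearest code k = 1426.
Reconstructed level: 0 + 1426 × 3.8/2048 V = 2.645898438 V.
Error = V_in − V_code = 2.64528 − (2.645898438) = −0.618 mV.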